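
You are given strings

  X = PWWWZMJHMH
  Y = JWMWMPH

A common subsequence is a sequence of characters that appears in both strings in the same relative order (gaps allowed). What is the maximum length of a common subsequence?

4

One common subsequence of length 4: W at X[2]=Y[2] → W at X[4]=Y[4] → M at X[6]=Y[5] → H at X[10]=Y[7]. The LCS DP gives dp[10][7] = 4, so this is optimal.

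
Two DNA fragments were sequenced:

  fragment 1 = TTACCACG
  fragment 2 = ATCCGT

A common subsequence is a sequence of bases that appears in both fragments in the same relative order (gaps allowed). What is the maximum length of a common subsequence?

Taking T (fragment 1 #2, fragment 2 #2), C (fragment 1 #5, fragment 2 #3), C (fragment 1 #7, fragment 2 #4), G (fragment 1 #8, fragment 2 #5) gives a common subsequence of length 4, and the DP table's final entry dp[8][6] is also 4, so no common subsequence is longer.

4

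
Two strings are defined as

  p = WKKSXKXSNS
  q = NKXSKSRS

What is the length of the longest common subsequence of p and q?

Taking K [2,2], then S [4,4], then K [6,5], then S [8,6], then S [10,8] gives a common subsequence of length 5. dp[10][8] = 5 confirms this is the maximum.

5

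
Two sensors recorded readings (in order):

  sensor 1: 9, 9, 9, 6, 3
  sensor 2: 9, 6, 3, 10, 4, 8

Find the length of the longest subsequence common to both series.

Pick 9 [3,1], 6 [4,2], 3 [5,3]; all 3 values appear in both, in order. The LCS DP gives dp[5][6] = 3, so this is optimal.

3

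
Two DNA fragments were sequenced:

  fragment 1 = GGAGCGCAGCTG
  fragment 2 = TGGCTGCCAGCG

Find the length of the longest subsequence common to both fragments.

Pick G [1,2], G [2,3], G [4,6], C [5,7], C [7,8], A [8,9], G [9,10], C [10,11], G [12,12]; all 9 bases appear in both, in order. dp[12][12] = 9 confirms this is the maximum.

9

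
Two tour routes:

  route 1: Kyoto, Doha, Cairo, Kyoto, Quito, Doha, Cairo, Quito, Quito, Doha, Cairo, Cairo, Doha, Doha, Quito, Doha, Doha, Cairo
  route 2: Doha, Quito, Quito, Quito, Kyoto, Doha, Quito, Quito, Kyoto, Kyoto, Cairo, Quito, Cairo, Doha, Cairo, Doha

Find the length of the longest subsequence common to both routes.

Taking Doha [2,1]; then Kyoto [4,5]; then Doha [6,6]; then Quito [8,7]; then Quito [9,8]; then Cairo [11,11]; then Cairo [12,13]; then Doha [13,14]; then Doha [17,16] gives a common subsequence of length 9. dp[18][16] = 9 confirms this is the maximum.

9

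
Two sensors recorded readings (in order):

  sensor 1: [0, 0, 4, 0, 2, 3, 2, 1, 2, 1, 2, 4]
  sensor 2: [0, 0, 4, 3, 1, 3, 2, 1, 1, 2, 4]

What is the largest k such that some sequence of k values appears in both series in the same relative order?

Let dp[i][j] be the LCS length of the first i values of sensor 1 and the first j values of sensor 2. dp[i][j] = dp[i-1][j-1]+1 when the i-th and j-th values match, else max(dp[i-1][j], dp[i][j-1]).
    ·  0  0  4  3  1  3  2  1  1  2  4
 ·  0  0  0  0  0  0  0  0  0  0  0  0
 0  0  1  1  1  1  1  1  1  1  1  1  1
 0  0  1  2  2  2  2  2  2  2  2  2  2
 4  0  1  2  3  3  3  3  3  3  3  3  3
 0  0  1  2  3  3  3  3  3  3  3  3  3
 2  0  1  2  3  3  3  3  4  4  4  4  4
 3  0  1  2  3  4  4  4  4  4  4  4  4
 2  0  1  2  3  4  4  4  5  5  5  5  5
 1  0  1  2  3  4  5  5  5  6  6  6  6
 2  0  1  2  3  4  5  5  6  6  6  7  7
 1  0  1  2  3  4  5  5  6  7  7  7  7
 2  0  1  2  3  4  5  5  6  7  7  8  8
 4  0  1  2  3  4  5  5  6  7  7  8  9
dp[12][11] = 9. One LCS (by backtracking along matches): 0, 0, 4, 3, 2, 1, 1, 2, 4.

9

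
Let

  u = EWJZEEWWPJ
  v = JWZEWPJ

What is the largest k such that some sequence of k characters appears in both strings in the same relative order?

6

Taking W (u #2, v #2), then Z (u #4, v #3), then E (u #6, v #4), then W (u #8, v #5), then P (u #9, v #6), then J (u #10, v #7) gives a common subsequence of length 6. The LCS DP gives dp[10][7] = 6, so this is optimal.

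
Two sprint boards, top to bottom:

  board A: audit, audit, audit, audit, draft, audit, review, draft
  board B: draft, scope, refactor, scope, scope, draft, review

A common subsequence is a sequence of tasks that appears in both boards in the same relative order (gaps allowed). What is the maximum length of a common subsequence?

Taking draft at board A[5]=board B[6]; then review at board A[7]=board B[7] gives a common subsequence of length 2. Since dp[8][7] = 2, nothing longer is possible.

2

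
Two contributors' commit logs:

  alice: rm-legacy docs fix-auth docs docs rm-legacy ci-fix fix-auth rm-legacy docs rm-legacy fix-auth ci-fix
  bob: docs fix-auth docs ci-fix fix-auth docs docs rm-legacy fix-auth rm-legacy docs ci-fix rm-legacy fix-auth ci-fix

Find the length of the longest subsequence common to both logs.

11

Pick docs (alice #2, bob #3), then fix-auth (alice #3, bob #5), then docs (alice #4, bob #6), then docs (alice #5, bob #7), then rm-legacy (alice #6, bob #8), then fix-auth (alice #8, bob #9), then rm-legacy (alice #9, bob #10), then docs (alice #10, bob #11), then rm-legacy (alice #11, bob #13), then fix-auth (alice #12, bob #14), then ci-fix (alice #13, bob #15); all 11 commits appear in both, in order, and the DP table's final entry dp[13][15] is also 11, so no common subsequence is longer.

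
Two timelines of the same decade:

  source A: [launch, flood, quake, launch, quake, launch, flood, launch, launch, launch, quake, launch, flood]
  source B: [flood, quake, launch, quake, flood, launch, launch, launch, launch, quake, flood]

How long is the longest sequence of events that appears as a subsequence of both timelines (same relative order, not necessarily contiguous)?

10

Taking flood at source A[2]=source B[1], quake at source A[3]=source B[2], launch at source A[4]=source B[3], quake at source A[5]=source B[4], launch at source A[6]=source B[6], launch at source A[8]=source B[7], launch at source A[9]=source B[8], launch at source A[10]=source B[9], quake at source A[11]=source B[10], flood at source A[13]=source B[11] gives a common subsequence of length 10. dp[13][11] = 10 confirms this is the maximum.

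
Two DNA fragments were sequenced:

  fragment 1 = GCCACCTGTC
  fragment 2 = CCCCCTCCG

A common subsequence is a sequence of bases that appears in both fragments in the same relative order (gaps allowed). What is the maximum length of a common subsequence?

Let dp[i][j] be the LCS length of the first i bases of fragment 1 and the first j bases of fragment 2. dp[i][j] = dp[i-1][j-1]+1 when the i-th and j-th bases match, else max(dp[i-1][j], dp[i][j-1]).
    ·  C  C  C  C  C  T  C  C  G
 ·  0  0  0  0  0  0  0  0  0  0
 G  0  0  0  0  0  0  0  0  0  1
 C  0  1  1  1  1  1  1  1  1  1
 C  0  1  2  2  2  2  2  2  2  2
 A  0  1  2  2  2  2  2  2  2  2
 C  0  1  2  3  3  3  3  3  3  3
 C  0  1  2  3  4  4  4  4  4  4
 T  0  1  2  3  4  4  5  5  5  5
 G  0  1  2  3  4  4  5  5  5  6
 T  0  1  2  3  4  4  5  5  5  6
 C  0  1  2  3  4  5  5  6  6  6
dp[10][9] = 6. One LCS (by backtracking along matches): CCCCTG.

6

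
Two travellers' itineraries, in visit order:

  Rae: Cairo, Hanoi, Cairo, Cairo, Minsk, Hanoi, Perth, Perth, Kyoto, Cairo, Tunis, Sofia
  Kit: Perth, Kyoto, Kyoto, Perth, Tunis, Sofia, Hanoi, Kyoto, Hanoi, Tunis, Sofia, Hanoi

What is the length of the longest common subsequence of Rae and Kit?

Pick Perth (Rae #7, Kit #1), Perth (Rae #8, Kit #4), Kyoto (Rae #9, Kit #8), Tunis (Rae #11, Kit #10), Sofia (Rae #12, Kit #11); all 5 stops appear in both, in order, and the DP table's final entry dp[12][12] is also 5, so no common subsequence is longer.

5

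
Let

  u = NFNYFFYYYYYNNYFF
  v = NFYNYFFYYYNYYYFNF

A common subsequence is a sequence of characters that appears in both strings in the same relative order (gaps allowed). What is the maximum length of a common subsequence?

14

Match N [1,1]; then F [2,2]; then N [3,4]; then Y [4,5]; then F [5,6]; then F [6,7]; then Y [7,8]; then Y [8,9]; then Y [9,10]; then Y [10,12]; then Y [11,13]; then Y [14,14]; then F [15,15]; then F [16,17] — 14 characters in the same relative order in both. Since dp[16][17] = 14, nothing longer is possible.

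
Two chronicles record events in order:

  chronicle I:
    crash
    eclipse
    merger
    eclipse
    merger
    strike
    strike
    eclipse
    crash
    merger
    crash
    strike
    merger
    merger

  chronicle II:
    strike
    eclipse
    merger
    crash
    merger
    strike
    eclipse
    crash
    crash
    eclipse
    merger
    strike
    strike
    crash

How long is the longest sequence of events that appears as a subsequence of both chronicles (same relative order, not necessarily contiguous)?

8

Match eclipse at chronicle I[2]=chronicle II[2]; then merger at chronicle I[3]=chronicle II[3]; then merger at chronicle I[5]=chronicle II[5]; then strike at chronicle I[7]=chronicle II[6]; then eclipse at chronicle I[8]=chronicle II[7]; then crash at chronicle I[9]=chronicle II[9]; then merger at chronicle I[10]=chronicle II[11]; then crash at chronicle I[11]=chronicle II[14] — 8 events in the same relative order in both. The LCS DP gives dp[14][14] = 8, so this is optimal.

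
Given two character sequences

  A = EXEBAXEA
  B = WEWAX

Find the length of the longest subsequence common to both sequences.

3

Let dp[i][j] be the LCS length of the first i characters of A and the first j characters of B. dp[i][j] = dp[i-1][j-1]+1 when the i-th and j-th characters match, else max(dp[i-1][j], dp[i][j-1]).
    ·  W  E  W  A  X
 ·  0  0  0  0  0  0
 E  0  0  1  1  1  1
 X  0  0  1  1  1  2
 E  0  0  1  1  1  2
 B  0  0  1  1  1  2
 A  0  0  1  1  2  2
 X  0  0  1  1  2  3
 E  0  0  1  1  2  3
 A  0  0  1  1  2  3
dp[8][5] = 3. One LCS (by backtracking along matches): EAX.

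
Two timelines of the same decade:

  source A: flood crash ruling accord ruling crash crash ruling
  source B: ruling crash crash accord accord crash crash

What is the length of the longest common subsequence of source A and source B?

4

Taking crash (source A #2, source B #3); then accord (source A #4, source B #5); then crash (source A #6, source B #6); then crash (source A #7, source B #7) gives a common subsequence of length 4. dp[8][7] = 4 confirms this is the maximum.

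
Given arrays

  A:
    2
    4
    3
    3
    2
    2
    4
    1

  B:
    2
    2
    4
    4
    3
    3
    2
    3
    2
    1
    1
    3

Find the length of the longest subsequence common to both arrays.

Taking 2 [1,2], then 4 [2,4], then 3 [3,5], then 3 [4,6], then 2 [5,7], then 2 [6,9], then 1 [8,11] gives a common subsequence of length 7. The LCS DP gives dp[8][12] = 7, so this is optimal.

7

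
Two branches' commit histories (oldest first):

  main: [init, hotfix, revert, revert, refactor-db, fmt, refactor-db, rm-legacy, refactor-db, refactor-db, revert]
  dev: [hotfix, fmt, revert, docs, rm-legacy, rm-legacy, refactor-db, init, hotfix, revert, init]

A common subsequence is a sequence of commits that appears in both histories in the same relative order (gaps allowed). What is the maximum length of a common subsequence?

Match hotfix at main[2]=dev[1]; then revert at main[3]=dev[3]; then rm-legacy at main[8]=dev[6]; then refactor-db at main[9]=dev[7]; then revert at main[11]=dev[10] — 5 commits in the same relative order in both. The LCS DP gives dp[11][11] = 5, so this is optimal.

5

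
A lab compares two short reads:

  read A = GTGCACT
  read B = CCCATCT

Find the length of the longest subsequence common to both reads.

4

Taking C [4,3], A [5,4], C [6,6], T [7,7] gives a common subsequence of length 4. Since dp[7][7] = 4, nothing longer is possible.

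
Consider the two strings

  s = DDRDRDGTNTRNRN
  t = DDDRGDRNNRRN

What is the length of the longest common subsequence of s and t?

One common subsequence of length 9: D (s #1, t #2), D (s #2, t #3), R (s #3, t #4), D (s #4, t #6), R (s #5, t #7), N (s #9, t #9), R (s #11, t #10), R (s #13, t #11), N (s #14, t #12). dp[14][12] = 9 confirms this is the maximum.

9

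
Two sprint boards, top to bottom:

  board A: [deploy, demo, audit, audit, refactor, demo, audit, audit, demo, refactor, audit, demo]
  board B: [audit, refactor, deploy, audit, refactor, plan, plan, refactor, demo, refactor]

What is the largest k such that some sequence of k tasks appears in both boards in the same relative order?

5

Taking deploy (board A #1, board B #3) → audit (board A #3, board B #4) → refactor (board A #5, board B #8) → demo (board A #9, board B #9) → refactor (board A #10, board B #10) gives a common subsequence of length 5. Since dp[12][10] = 5, nothing longer is possible.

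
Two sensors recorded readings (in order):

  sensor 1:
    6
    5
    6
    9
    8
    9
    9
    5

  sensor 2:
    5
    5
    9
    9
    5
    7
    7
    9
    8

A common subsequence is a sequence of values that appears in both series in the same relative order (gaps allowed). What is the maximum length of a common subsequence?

4

Let dp[i][j] be the LCS length of the first i values of sensor 1 and the first j values of sensor 2. dp[i][j] = dp[i-1][j-1]+1 when the i-th and j-th values match, else max(dp[i-1][j], dp[i][j-1]).
    ·  5  5  9  9  5  7  7  9  8
 ·  0  0  0  0  0  0  0  0  0  0
 6  0  0  0  0  0  0  0  0  0  0
 5  0  1  1  1  1  1  1  1  1  1
 6  0  1  1  1  1  1  1  1  1  1
 9  0  1  1  2  2  2  2  2  2  2
 8  0  1  1  2  2  2  2  2  2  3
 9  0  1  1  2  3  3  3  3  3  3
 9  0  1  1  2  3  3  3  3  4  4
 5  0  1  2  2  3  4  4  4  4  4
dp[8][9] = 4. One LCS (by backtracking along matches): 5, 9, 9, 9.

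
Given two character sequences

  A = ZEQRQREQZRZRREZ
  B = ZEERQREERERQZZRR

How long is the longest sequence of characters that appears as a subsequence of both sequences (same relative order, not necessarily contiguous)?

Pick Z at A[1]=B[1]; then E at A[2]=B[3]; then Q at A[3]=B[5]; then R at A[4]=B[6]; then R at A[6]=B[9]; then E at A[7]=B[10]; then Q at A[8]=B[12]; then Z at A[9]=B[13]; then Z at A[11]=B[14]; then R at A[12]=B[15]; then R at A[13]=B[16]; all 11 characters appear in both, in order, and the DP table's final entry dp[15][16] is also 11, so no common subsequence is longer.

11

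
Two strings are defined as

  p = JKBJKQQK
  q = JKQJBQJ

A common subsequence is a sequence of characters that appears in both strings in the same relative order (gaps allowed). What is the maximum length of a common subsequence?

Let dp[i][j] be the LCS length of the first i characters of p and the first j characters of q. dp[i][j] = dp[i-1][j-1]+1 when the i-th and j-th characters match, else max(dp[i-1][j], dp[i][j-1]).
    ·  J  K  Q  J  B  Q  J
 ·  0  0  0  0  0  0  0  0
 J  0  1  1  1  1  1  1  1
 K  0  1  2  2  2  2  2  2
 B  0  1  2  2  2  3  3  3
 J  0  1  2  2  3  3  3  4
 K  0  1  2  2  3  3  3  4
 Q  0  1  2  3  3  3  4  4
 Q  0  1  2  3  3  3  4  4
 K  0  1  2  3  3  3  4  4
dp[8][7] = 4. One LCS (by backtracking along matches): JKBJ.

4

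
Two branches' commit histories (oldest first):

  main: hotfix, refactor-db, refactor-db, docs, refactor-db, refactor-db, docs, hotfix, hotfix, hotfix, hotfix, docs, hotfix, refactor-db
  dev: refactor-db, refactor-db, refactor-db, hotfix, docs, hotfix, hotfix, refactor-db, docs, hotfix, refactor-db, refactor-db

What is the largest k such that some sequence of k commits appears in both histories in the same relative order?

9

One common subsequence of length 9: refactor-db at main[2]=dev[1], refactor-db at main[3]=dev[2], refactor-db at main[5]=dev[3], docs at main[7]=dev[5], hotfix at main[8]=dev[6], hotfix at main[9]=dev[7], docs at main[12]=dev[9], hotfix at main[13]=dev[10], refactor-db at main[14]=dev[12]. The LCS DP gives dp[14][12] = 9, so this is optimal.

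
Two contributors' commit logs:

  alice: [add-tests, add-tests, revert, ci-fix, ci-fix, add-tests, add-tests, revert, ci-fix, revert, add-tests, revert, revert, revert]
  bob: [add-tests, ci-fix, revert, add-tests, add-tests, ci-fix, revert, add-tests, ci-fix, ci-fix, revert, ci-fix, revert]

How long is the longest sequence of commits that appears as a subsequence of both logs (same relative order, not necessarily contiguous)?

9

One common subsequence of length 9: add-tests (alice #1, bob #1) → revert (alice #3, bob #3) → add-tests (alice #6, bob #4) → add-tests (alice #7, bob #5) → ci-fix (alice #9, bob #6) → revert (alice #10, bob #7) → add-tests (alice #11, bob #8) → revert (alice #12, bob #11) → revert (alice #14, bob #13). Since dp[14][13] = 9, nothing longer is possible.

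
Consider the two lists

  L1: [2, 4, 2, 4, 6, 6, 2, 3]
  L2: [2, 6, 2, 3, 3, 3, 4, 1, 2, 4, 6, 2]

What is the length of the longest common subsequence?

6

Pick 2 at L1[1]=L2[3], 4 at L1[2]=L2[7], 2 at L1[3]=L2[9], 4 at L1[4]=L2[10], 6 at L1[6]=L2[11], 2 at L1[7]=L2[12]; all 6 values appear in both, in order. dp[8][12] = 6 confirms this is the maximum.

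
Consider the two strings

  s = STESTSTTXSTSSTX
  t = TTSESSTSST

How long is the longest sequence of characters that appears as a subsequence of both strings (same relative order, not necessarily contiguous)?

Let dp[i][j] be the LCS length of the first i characters of s and the first j characters of t. dp[i][j] = dp[i-1][j-1]+1 when the i-th and j-th characters match, else max(dp[i-1][j], dp[i][j-1]).
    ·  T  T  S  E  S  S  T  S  S  T
 ·  0  0  0  0  0  0  0  0  0  0  0
 S  0  0  0  1  1  1  1  1  1  1  1
 T  0  1  1  1  1  1  1  2  2  2  2
 E  0  1  1  1  2  2  2  2  2  2  2
 S  0  1  1  2  2  3  3  3  3  3  3
 T  0  1  2  2  2  3  3  4  4  4  4
 S  0  1  2  3  3  3  4  4  5  5  5
 T  0  1  2  3  3  3  4  5  5  5  6
 T  0  1  2  3  3  3  4  5  5  5  6
 X  0  1  2  3  3  3  4  5  5  5  6
 S  0  1  2  3  3  4  4  5  6  6  6
 T  0  1  2  3  3  4  4  5  6  6  7
 S  0  1  2  3  3  4  5  5  6  7  7
 S  0  1  2  3  3  4  5  5  6  7  7
 T  0  1  2  3  3  4  5  6  6  7  8
 X  0  1  2  3  3  4  5  6  6  7  8
dp[15][10] = 8. One LCS (by backtracking along matches): SESSTSST.

8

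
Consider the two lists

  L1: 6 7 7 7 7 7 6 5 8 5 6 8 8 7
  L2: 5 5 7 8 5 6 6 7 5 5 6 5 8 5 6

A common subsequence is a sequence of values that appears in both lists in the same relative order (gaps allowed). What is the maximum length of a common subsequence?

7

Match 6 (L1 #1, L2 #7), then 7 (L1 #2, L2 #8), then 6 (L1 #7, L2 #11), then 5 (L1 #8, L2 #12), then 8 (L1 #9, L2 #13), then 5 (L1 #10, L2 #14), then 6 (L1 #11, L2 #15) — 7 values in the same relative order in both. dp[14][15] = 7 confirms this is the maximum.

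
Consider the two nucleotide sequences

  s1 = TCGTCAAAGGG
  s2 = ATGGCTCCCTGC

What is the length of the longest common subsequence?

One common subsequence of length 5: T (s1 #1, s2 #2); then C (s1 #2, s2 #5); then T (s1 #4, s2 #6); then C (s1 #5, s2 #9); then G (s1 #9, s2 #11), and the DP table's final entry dp[11][12] is also 5, so no common subsequence is longer.

5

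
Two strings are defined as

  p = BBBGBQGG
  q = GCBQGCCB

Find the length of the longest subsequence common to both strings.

4

One common subsequence of length 4: G at p[4]=q[1] → B at p[5]=q[3] → Q at p[6]=q[4] → G at p[7]=q[5]. Since dp[8][8] = 4, nothing longer is possible.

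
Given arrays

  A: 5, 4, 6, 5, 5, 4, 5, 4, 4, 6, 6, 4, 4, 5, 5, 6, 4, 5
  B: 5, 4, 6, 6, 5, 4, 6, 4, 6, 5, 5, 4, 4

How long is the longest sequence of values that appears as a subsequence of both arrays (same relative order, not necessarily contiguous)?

10

Pick 5 at A[1]=B[1] → 4 at A[2]=B[2] → 6 at A[3]=B[4] → 5 at A[5]=B[5] → 4 at A[6]=B[6] → 4 at A[9]=B[8] → 6 at A[11]=B[9] → 5 at A[14]=B[10] → 5 at A[15]=B[11] → 4 at A[17]=B[13]; all 10 values appear in both, in order, and the DP table's final entry dp[18][13] is also 10, so no common subsequence is longer.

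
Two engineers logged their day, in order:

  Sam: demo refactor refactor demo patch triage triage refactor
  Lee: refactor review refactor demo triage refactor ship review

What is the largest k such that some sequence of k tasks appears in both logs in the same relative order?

Taking refactor (Sam #2, Lee #1) → refactor (Sam #3, Lee #3) → demo (Sam #4, Lee #4) → triage (Sam #7, Lee #5) → refactor (Sam #8, Lee #6) gives a common subsequence of length 5. dp[8][8] = 5 confirms this is the maximum.

5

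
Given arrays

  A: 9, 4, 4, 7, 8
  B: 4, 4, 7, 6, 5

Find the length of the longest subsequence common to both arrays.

3

Pick 4 [2,1] → 4 [3,2] → 7 [4,3]; all 3 values appear in both, in order. dp[5][5] = 3 confirms this is the maximum.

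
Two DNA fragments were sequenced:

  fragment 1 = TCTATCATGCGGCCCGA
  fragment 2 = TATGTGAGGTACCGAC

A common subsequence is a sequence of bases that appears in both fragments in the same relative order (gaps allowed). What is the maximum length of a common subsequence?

Pick T (fragment 1 #3, fragment 2 #1), then A (fragment 1 #4, fragment 2 #2), then T (fragment 1 #5, fragment 2 #3), then T (fragment 1 #8, fragment 2 #5), then G (fragment 1 #9, fragment 2 #6), then G (fragment 1 #11, fragment 2 #8), then G (fragment 1 #12, fragment 2 #9), then C (fragment 1 #14, fragment 2 #12), then C (fragment 1 #15, fragment 2 #13), then G (fragment 1 #16, fragment 2 #14), then A (fragment 1 #17, fragment 2 #15); all 11 bases appear in both, in order. The LCS DP gives dp[17][16] = 11, so this is optimal.

11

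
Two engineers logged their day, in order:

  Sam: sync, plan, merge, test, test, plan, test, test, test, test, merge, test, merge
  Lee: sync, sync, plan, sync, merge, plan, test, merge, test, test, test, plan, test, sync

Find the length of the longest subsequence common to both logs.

Match sync at Sam[1]=Lee[2], plan at Sam[2]=Lee[3], merge at Sam[3]=Lee[5], plan at Sam[6]=Lee[6], test at Sam[7]=Lee[7], test at Sam[8]=Lee[9], test at Sam[9]=Lee[10], test at Sam[10]=Lee[11], test at Sam[12]=Lee[13] — 9 tasks in the same relative order in both. The LCS DP gives dp[13][14] = 9, so this is optimal.

9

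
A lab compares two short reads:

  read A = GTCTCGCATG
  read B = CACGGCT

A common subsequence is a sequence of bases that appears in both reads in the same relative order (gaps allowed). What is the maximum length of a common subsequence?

5

Let dp[i][j] be the LCS length of the first i bases of read A and the first j bases of read B. dp[i][j] = dp[i-1][j-1]+1 when the i-th and j-th bases match, else max(dp[i-1][j], dp[i][j-1]).
    ·  C  A  C  G  G  C  T
 ·  0  0  0  0  0  0  0  0
 G  0  0  0  0  1  1  1  1
 T  0  0  0  0  1  1  1  2
 C  0  1  1  1  1  1  2  2
 T  0  1  1  1  1  1  2  3
 C  0  1  1  2  2  2  2  3
 G  0  1  1  2  3  3  3  3
 C  0  1  1  2  3  3  4  4
 A  0  1  2  2  3  3  4  4
 T  0  1  2  2  3  3  4  5
 G  0  1  2  2  3  4  4  5
dp[10][7] = 5. One LCS (by backtracking along matches): CCGCT.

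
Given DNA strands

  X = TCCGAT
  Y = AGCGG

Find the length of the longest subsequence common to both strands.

One common subsequence of length 2: C (X #2, Y #3), then G (X #4, Y #5). dp[6][5] = 2 confirms this is the maximum.

2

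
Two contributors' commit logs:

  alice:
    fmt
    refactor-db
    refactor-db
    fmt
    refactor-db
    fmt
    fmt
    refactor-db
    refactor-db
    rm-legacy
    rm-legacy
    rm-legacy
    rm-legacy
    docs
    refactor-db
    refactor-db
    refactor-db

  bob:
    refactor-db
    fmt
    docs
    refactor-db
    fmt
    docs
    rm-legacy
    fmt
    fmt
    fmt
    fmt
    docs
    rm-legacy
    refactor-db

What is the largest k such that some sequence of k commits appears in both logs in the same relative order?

One common subsequence of length 7: fmt at alice[1]=bob[2], then refactor-db at alice[2]=bob[4], then fmt at alice[4]=bob[9], then fmt at alice[6]=bob[10], then fmt at alice[7]=bob[11], then rm-legacy at alice[13]=bob[13], then refactor-db at alice[17]=bob[14]. Since dp[17][14] = 7, nothing longer is possible.

7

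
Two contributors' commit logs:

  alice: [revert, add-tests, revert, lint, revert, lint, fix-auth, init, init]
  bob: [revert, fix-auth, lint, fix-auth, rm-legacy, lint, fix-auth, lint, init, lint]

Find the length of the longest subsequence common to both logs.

5

Pick revert [1,1], then lint [4,3], then lint [6,6], then fix-auth [7,7], then init [8,9]; all 5 commits appear in both, in order. The LCS DP gives dp[9][10] = 5, so this is optimal.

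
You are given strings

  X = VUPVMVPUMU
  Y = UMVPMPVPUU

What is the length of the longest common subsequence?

7

Taking V at X[1]=Y[3], then P at X[3]=Y[4], then M at X[5]=Y[5], then V at X[6]=Y[7], then P at X[7]=Y[8], then U at X[8]=Y[9], then U at X[10]=Y[10] gives a common subsequence of length 7. dp[10][10] = 7 confirms this is the maximum.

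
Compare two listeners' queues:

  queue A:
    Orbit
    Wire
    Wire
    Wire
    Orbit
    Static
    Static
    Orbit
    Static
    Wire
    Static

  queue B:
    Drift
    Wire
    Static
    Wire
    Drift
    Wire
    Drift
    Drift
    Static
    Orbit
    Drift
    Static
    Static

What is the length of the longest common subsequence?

7

Match Wire [2,2], Wire [3,4], Wire [4,6], Static [7,9], Orbit [8,10], Static [9,12], Static [11,13] — 7 songs in the same relative order in both. dp[11][13] = 7 confirms this is the maximum.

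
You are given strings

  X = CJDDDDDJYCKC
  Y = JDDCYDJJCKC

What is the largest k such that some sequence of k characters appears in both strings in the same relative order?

Match J (X #2, Y #1), then D (X #3, Y #2), then D (X #4, Y #3), then D (X #5, Y #6), then J (X #8, Y #8), then C (X #10, Y #9), then K (X #11, Y #10), then C (X #12, Y #11) — 8 characters in the same relative order in both. The LCS DP gives dp[12][11] = 8, so this is optimal.

8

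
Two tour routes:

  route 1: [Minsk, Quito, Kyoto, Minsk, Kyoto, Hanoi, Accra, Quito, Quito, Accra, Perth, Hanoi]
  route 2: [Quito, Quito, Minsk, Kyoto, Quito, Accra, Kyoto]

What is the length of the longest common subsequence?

5

One common subsequence of length 5: Quito [2,2]; then Minsk [4,3]; then Kyoto [5,4]; then Quito [9,5]; then Accra [10,6]. The LCS DP gives dp[12][7] = 5, so this is optimal.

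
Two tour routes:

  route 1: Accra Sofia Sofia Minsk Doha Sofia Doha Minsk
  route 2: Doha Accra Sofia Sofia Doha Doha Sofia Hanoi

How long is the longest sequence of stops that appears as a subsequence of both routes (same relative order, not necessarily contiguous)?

One common subsequence of length 5: Accra [1,2], then Sofia [2,3], then Sofia [3,4], then Doha [5,6], then Sofia [6,7]. The LCS DP gives dp[8][8] = 5, so this is optimal.

5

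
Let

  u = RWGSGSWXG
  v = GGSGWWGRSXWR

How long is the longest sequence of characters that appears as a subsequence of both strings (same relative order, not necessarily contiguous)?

Pick G (u #3, v #2), S (u #4, v #3), G (u #5, v #7), S (u #6, v #9), W (u #7, v #11); all 5 characters appear in both, in order. dp[9][12] = 5 confirms this is the maximum.

5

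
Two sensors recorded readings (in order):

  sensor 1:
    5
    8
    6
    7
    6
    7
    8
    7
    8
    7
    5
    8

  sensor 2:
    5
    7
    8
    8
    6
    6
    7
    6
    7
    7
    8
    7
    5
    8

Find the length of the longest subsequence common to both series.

11

One common subsequence of length 11: 5 (sensor 1 #1, sensor 2 #1), 8 (sensor 1 #2, sensor 2 #4), 6 (sensor 1 #3, sensor 2 #6), 7 (sensor 1 #4, sensor 2 #7), 6 (sensor 1 #5, sensor 2 #8), 7 (sensor 1 #6, sensor 2 #9), 7 (sensor 1 #8, sensor 2 #10), 8 (sensor 1 #9, sensor 2 #11), 7 (sensor 1 #10, sensor 2 #12), 5 (sensor 1 #11, sensor 2 #13), 8 (sensor 1 #12, sensor 2 #14). The LCS DP gives dp[12][14] = 11, so this is optimal.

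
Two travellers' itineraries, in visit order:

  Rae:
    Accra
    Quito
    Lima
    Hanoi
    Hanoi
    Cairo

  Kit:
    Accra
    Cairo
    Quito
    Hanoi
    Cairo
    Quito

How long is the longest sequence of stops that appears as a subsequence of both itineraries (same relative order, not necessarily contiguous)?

Match Accra (Rae #1, Kit #1), Quito (Rae #2, Kit #3), Hanoi (Rae #5, Kit #4), Cairo (Rae #6, Kit #5) — 4 stops in the same relative order in both. The LCS DP gives dp[6][6] = 4, so this is optimal.

4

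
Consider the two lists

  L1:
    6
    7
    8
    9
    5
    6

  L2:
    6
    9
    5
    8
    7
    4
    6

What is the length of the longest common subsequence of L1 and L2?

4

Taking 6 (L1 #1, L2 #1) → 9 (L1 #4, L2 #2) → 5 (L1 #5, L2 #3) → 6 (L1 #6, L2 #7) gives a common subsequence of length 4. The LCS DP gives dp[6][7] = 4, so this is optimal.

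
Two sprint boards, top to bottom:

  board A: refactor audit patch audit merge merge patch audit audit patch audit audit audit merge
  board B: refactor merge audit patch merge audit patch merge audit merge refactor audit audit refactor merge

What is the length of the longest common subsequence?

Match refactor [1,1] → audit [2,3] → patch [3,4] → merge [6,5] → audit [9,6] → patch [10,7] → audit [11,9] → audit [12,12] → audit [13,13] → merge [14,15] — 10 tasks in the same relative order in both. The LCS DP gives dp[14][15] = 10, so this is optimal.

10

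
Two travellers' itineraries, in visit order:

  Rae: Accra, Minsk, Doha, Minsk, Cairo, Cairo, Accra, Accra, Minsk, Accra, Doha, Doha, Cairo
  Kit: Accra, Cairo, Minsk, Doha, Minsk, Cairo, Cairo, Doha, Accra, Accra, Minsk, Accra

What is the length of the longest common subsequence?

One common subsequence of length 10: Accra (Rae #1, Kit #1) → Minsk (Rae #2, Kit #3) → Doha (Rae #3, Kit #4) → Minsk (Rae #4, Kit #5) → Cairo (Rae #5, Kit #6) → Cairo (Rae #6, Kit #7) → Accra (Rae #7, Kit #9) → Accra (Rae #8, Kit #10) → Minsk (Rae #9, Kit #11) → Accra (Rae #10, Kit #12). The LCS DP gives dp[13][12] = 10, so this is optimal.

10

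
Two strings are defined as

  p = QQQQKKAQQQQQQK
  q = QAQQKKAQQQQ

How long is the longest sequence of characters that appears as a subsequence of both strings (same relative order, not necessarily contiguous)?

10

Pick Q (p #1, q #1), Q (p #3, q #3), Q (p #4, q #4), K (p #5, q #5), K (p #6, q #6), A (p #7, q #7), Q (p #10, q #8), Q (p #11, q #9), Q (p #12, q #10), Q (p #13, q #11); all 10 characters appear in both, in order. Since dp[14][11] = 10, nothing longer is possible.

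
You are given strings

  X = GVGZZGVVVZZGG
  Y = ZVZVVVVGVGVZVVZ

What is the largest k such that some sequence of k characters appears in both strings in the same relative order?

Match G (X #1, Y #8); then V (X #2, Y #9); then G (X #3, Y #10); then Z (X #5, Y #12); then V (X #8, Y #13); then V (X #9, Y #14); then Z (X #11, Y #15) — 7 characters in the same relative order in both. The LCS DP gives dp[13][15] = 7, so this is optimal.

7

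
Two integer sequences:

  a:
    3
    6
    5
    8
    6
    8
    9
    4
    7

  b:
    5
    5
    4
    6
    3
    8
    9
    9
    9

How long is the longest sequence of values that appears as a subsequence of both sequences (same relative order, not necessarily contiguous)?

Let dp[i][j] be the LCS length of the first i values of a and the first j values of b. dp[i][j] = dp[i-1][j-1]+1 when the i-th and j-th values match, else max(dp[i-1][j], dp[i][j-1]).
    ·  5  5  4  6  3  8  9  9  9
 ·  0  0  0  0  0  0  0  0  0  0
 3  0  0  0  0  0  1  1  1  1  1
 6  0  0  0  0  1  1  1  1  1  1
 5  0  1  1  1  1  1  1  1  1  1
 8  0  1  1  1  1  1  2  2  2  2
 6  0  1  1  1  2  2  2  2  2  2
 8  0  1  1  1  2  2  3  3  3  3
 9  0  1  1  1  2  2  3  4  4  4
 4  0  1  1  2  2  2  3  4  4  4
 7  0  1  1  2  2  2  3  4  4  4
dp[9][9] = 4. One LCS (by backtracking along matches): 5, 6, 8, 9.

4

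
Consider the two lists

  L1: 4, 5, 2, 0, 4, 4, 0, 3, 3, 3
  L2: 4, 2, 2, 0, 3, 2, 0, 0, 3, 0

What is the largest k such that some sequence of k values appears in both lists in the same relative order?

5

Let dp[i][j] be the LCS length of the first i values of L1 and the first j values of L2. dp[i][j] = dp[i-1][j-1]+1 when the i-th and j-th values match, else max(dp[i-1][j], dp[i][j-1]).
    ·  4  2  2  0  3  2  0  0  3  0
 ·  0  0  0  0  0  0  0  0  0  0  0
 4  0  1  1  1  1  1  1  1  1  1  1
 5  0  1  1  1  1  1  1  1  1  1  1
 2  0  1  2  2  2  2  2  2  2  2  2
 0  0  1  2  2  3  3  3  3  3  3  3
 4  0  1  2  2  3  3  3  3  3  3  3
 4  0  1  2  2  3  3  3  3  3  3  3
 0  0  1  2  2  3  3  3  4  4  4  4
 3  0  1  2  2  3  4  4  4  4  5  5
 3  0  1  2  2  3  4  4  4  4  5  5
 3  0  1  2  2  3  4  4  4  4  5  5
dp[10][10] = 5. One LCS (by backtracking along matches): 4, 2, 0, 0, 3.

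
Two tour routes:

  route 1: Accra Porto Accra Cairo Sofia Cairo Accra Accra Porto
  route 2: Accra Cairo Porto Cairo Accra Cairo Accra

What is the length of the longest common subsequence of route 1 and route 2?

5

Taking Accra at route 1[1]=route 2[1] → Porto at route 1[2]=route 2[3] → Accra at route 1[3]=route 2[5] → Cairo at route 1[6]=route 2[6] → Accra at route 1[8]=route 2[7] gives a common subsequence of length 5. The LCS DP gives dp[9][7] = 5, so this is optimal.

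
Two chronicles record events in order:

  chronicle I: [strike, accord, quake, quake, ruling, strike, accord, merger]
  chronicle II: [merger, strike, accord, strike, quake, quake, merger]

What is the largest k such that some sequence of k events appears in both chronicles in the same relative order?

Pick strike (chronicle I #1, chronicle II #2); then accord (chronicle I #2, chronicle II #3); then quake (chronicle I #3, chronicle II #5); then quake (chronicle I #4, chronicle II #6); then merger (chronicle I #8, chronicle II #7); all 5 events appear in both, in order. Since dp[8][7] = 5, nothing longer is possible.

5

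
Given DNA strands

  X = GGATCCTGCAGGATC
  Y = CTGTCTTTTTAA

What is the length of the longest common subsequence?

Taking G [2,3] → T [4,4] → C [5,5] → T [7,10] → A [10,11] → A [13,12] gives a common subsequence of length 6. Since dp[15][12] = 6, nothing longer is possible.

6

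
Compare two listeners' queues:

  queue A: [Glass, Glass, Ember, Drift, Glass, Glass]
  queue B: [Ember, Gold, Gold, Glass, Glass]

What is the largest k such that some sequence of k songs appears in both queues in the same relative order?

Pick Ember (queue A #3, queue B #1); then Glass (queue A #5, queue B #4); then Glass (queue A #6, queue B #5); all 3 songs appear in both, in order, and the DP table's final entry dp[6][5] is also 3, so no common subsequence is longer.

3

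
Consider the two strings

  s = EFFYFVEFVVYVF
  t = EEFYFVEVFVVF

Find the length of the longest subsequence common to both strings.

Taking E at s[1]=t[2]; then F at s[3]=t[3]; then Y at s[4]=t[4]; then F at s[5]=t[5]; then V at s[6]=t[6]; then E at s[7]=t[7]; then F at s[8]=t[9]; then V at s[10]=t[10]; then V at s[12]=t[11]; then F at s[13]=t[12] gives a common subsequence of length 10. dp[13][12] = 10 confirms this is the maximum.

10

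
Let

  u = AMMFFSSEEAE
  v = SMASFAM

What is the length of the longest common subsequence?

Let dp[i][j] be the LCS length of the first i characters of u and the first j characters of v. dp[i][j] = dp[i-1][j-1]+1 when the i-th and j-th characters match, else max(dp[i-1][j], dp[i][j-1]).
    ·  S  M  A  S  F  A  M
 ·  0  0  0  0  0  0  0  0
 A  0  0  0  1  1  1  1  1
 M  0  0  1  1  1  1  1  2
 M  0  0  1  1  1  1  1  2
 F  0  0  1  1  1  2  2  2
 F  0  0  1  1  1  2  2  2
 S  0  1  1  1  2  2  2  2
 S  0  1  1  1  2  2  2  2
 E  0  1  1  1  2  2  2  2
 E  0  1  1  1  2  2  2  2
 A  0  1  1  2  2  2  3  3
 E  0  1  1  2  2  2  3  3
dp[11][7] = 3. One LCS (by backtracking along matches): AFA.

3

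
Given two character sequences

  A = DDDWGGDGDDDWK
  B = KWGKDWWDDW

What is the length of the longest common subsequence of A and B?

6

Match W (A #4, B #2), G (A #5, B #3), D (A #7, B #5), D (A #10, B #8), D (A #11, B #9), W (A #12, B #10) — 6 characters in the same relative order in both, and the DP table's final entry dp[13][10] is also 6, so no common subsequence is longer.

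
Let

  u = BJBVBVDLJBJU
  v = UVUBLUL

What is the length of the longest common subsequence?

4

Match V [4,2], B [5,4], L [8,5], U [12,6] — 4 characters in the same relative order in both. The LCS DP gives dp[12][7] = 4, so this is optimal.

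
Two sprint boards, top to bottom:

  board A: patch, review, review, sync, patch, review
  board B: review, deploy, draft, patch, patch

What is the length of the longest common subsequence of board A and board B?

2

Match patch at board A[1]=board B[4], patch at board A[5]=board B[5] — 2 tasks in the same relative order in both. dp[6][5] = 2 confirms this is the maximum.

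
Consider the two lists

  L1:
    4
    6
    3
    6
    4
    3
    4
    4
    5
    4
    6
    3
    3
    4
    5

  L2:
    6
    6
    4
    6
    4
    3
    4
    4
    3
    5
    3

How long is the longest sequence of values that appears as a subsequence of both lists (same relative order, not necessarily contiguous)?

8

Taking 4 (L1 #1, L2 #3), then 6 (L1 #4, L2 #4), then 4 (L1 #5, L2 #5), then 3 (L1 #6, L2 #6), then 4 (L1 #7, L2 #7), then 4 (L1 #8, L2 #8), then 5 (L1 #9, L2 #10), then 3 (L1 #13, L2 #11) gives a common subsequence of length 8. Since dp[15][11] = 8, nothing longer is possible.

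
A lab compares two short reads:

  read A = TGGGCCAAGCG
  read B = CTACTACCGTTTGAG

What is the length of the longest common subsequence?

5

Pick T (read A #1, read B #5), G (read A #2, read B #9), G (read A #4, read B #13), A (read A #8, read B #14), G (read A #11, read B #15); all 5 bases appear in both, in order. The LCS DP gives dp[11][15] = 5, so this is optimal.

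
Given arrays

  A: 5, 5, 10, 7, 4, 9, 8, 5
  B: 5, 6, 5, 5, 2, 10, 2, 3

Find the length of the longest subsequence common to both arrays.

3

Match 5 [1,3], 5 [2,4], 10 [3,6] — 3 values in the same relative order in both, and the DP table's final entry dp[8][8] is also 3, so no common subsequence is longer.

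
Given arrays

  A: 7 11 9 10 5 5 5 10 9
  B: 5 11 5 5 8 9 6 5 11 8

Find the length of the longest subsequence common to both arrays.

One common subsequence of length 4: 11 at A[2]=B[2], 5 at A[5]=B[3], 5 at A[6]=B[4], 5 at A[7]=B[8]. The LCS DP gives dp[9][10] = 4, so this is optimal.

4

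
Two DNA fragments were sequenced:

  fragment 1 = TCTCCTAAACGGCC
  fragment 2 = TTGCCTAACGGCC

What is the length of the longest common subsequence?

Taking T (fragment 1 #1, fragment 2 #1); then T (fragment 1 #3, fragment 2 #2); then C (fragment 1 #4, fragment 2 #4); then C (fragment 1 #5, fragment 2 #5); then T (fragment 1 #6, fragment 2 #6); then A (fragment 1 #8, fragment 2 #7); then A (fragment 1 #9, fragment 2 #8); then C (fragment 1 #10, fragment 2 #9); then G (fragment 1 #11, fragment 2 #10); then G (fragment 1 #12, fragment 2 #11); then C (fragment 1 #13, fragment 2 #12); then C (fragment 1 #14, fragment 2 #13) gives a common subsequence of length 12. The LCS DP gives dp[14][13] = 12, so this is optimal.

12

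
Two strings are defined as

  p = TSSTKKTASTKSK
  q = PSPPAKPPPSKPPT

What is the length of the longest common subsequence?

One common subsequence of length 5: S at p[2]=q[2], A at p[8]=q[5], K at p[11]=q[6], S at p[12]=q[10], K at p[13]=q[11], and the DP table's final entry dp[13][14] is also 5, so no common subsequence is longer.

5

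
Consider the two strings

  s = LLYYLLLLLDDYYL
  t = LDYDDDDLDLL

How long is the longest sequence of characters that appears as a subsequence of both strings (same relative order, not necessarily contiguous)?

One common subsequence of length 5: L (s #1, t #1); then Y (s #3, t #3); then L (s #5, t #8); then L (s #9, t #10); then L (s #14, t #11), and the DP table's final entry dp[14][11] is also 5, so no common subsequence is longer.

5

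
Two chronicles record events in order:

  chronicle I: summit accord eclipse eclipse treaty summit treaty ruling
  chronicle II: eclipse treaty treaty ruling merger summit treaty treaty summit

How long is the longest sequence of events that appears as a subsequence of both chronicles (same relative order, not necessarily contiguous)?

4

Pick eclipse at chronicle I[3]=chronicle II[1] → treaty at chronicle I[5]=chronicle II[3] → summit at chronicle I[6]=chronicle II[6] → treaty at chronicle I[7]=chronicle II[8]; all 4 events appear in both, in order, and the DP table's final entry dp[8][9] is also 4, so no common subsequence is longer.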